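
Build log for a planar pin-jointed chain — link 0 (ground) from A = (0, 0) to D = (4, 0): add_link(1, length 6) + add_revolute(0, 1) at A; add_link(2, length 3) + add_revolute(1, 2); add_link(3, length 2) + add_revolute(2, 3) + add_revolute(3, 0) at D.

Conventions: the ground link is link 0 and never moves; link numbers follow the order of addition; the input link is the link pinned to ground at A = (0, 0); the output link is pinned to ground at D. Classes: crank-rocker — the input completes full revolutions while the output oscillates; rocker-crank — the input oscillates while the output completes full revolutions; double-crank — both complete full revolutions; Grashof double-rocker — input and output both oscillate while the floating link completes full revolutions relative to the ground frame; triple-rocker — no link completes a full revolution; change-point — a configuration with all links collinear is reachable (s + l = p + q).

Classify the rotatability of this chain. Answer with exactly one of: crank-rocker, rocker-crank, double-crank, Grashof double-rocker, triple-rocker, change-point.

lengths: ground=4, input=6, coupler=3, output=2
sorted: s=2 (shortest), l=6 (longest), p+q=7
s + l = 8 vs p + q = 7
s + l > p + q → non-Grashof → no link fully rotates → triple-rocker

triple-rocker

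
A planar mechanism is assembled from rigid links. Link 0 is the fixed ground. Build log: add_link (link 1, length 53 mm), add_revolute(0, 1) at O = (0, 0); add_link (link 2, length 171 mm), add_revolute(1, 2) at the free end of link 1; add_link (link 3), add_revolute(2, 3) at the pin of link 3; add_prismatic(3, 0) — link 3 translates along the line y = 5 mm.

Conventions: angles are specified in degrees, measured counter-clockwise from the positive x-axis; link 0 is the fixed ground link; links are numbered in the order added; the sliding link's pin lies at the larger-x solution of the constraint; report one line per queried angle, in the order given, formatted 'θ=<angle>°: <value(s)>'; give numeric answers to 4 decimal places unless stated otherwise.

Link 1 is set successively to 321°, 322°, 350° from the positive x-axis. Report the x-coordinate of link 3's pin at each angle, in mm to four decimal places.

geometry: r = 53 mm, L = 171 mm, e = 5 mm
θ=321°: crank pin P = (r cos θ, r sin θ) = (41.188736, -33.353981)
θ=321°: h = r sin θ − e = -33.353981 − 5 = -38.353981
θ=321°: x = r cos θ + √(L² − h²) = 41.188736 + 166.643248 = 207.831984
θ=322°: crank pin P = (r cos θ, r sin θ) = (41.764570, -32.630058)
θ=322°: h = r sin θ − e = -32.630058 − 5 = -37.630058
θ=322°: x = r cos θ + √(L² − h²) = 41.764570 + 166.808209 = 208.572779
θ=350°: crank pin P = (r cos θ, r sin θ) = (52.194811, -9.203353)
θ=350°: h = r sin θ − e = -9.203353 − 5 = -14.203353
θ=350°: x = r cos θ + √(L² − h²) = 52.194811 + 170.409110 = 222.603921

θ=321°: 207.8320
θ=322°: 208.5728
θ=350°: 222.6039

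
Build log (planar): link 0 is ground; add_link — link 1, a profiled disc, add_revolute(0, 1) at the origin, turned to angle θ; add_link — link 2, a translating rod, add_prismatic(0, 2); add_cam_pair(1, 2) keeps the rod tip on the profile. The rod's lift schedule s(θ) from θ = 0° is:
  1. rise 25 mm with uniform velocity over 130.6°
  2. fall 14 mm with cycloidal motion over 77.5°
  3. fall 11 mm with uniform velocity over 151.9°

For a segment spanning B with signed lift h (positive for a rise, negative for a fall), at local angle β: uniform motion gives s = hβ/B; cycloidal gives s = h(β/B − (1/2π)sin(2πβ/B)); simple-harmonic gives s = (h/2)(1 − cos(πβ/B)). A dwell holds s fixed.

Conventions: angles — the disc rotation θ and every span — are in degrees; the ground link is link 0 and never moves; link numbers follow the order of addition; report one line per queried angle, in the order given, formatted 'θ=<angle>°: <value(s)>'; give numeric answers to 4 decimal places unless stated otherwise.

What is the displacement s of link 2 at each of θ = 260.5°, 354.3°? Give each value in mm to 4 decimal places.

seg 1 [0°–130.6°] uniform, h=25: full span → s += 25 → s = 25.0000
seg 2 [130.6°–208.1°] cycloidal, h=-14: full span → s += -14 → s = 11.0000
seg 3 [208.1°–360°] uniform, h=-11: θ=260.5° here. β=52.4, B=151.9. -11·52.4/151.9 = -3.7946 → s = 7.2054
seg 3 [208.1°–360°] uniform, h=-11: θ=354.3° here. β=146.2, B=151.9. -11·146.2/151.9 = -10.5872 → s = 0.4128

θ=260.5°: 7.2054
θ=354.3°: 0.4128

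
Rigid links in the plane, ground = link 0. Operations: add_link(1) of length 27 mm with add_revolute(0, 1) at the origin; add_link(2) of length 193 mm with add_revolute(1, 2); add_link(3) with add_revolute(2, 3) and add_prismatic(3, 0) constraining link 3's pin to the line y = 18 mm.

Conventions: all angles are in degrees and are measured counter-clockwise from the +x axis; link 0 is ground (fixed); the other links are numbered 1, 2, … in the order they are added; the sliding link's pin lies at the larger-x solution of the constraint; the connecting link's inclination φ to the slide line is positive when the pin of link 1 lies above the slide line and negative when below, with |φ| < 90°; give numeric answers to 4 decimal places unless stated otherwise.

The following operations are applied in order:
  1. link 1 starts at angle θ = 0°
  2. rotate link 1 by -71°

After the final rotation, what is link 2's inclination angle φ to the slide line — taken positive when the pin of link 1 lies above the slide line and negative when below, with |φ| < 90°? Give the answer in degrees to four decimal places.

geometry: r = 27 mm, L = 193 mm, e = 18 mm; θ starts at 0°
rotate link 1 by -71°: θ ← 0° -71° = -71°
h = r sin θ − e = -25.529002 − 18 = -43.529002
sin φ = h / L = -43.529002 / 193 = -0.22553887
φ = arcsin(-0.22553887) = -13.034568°

-13.0346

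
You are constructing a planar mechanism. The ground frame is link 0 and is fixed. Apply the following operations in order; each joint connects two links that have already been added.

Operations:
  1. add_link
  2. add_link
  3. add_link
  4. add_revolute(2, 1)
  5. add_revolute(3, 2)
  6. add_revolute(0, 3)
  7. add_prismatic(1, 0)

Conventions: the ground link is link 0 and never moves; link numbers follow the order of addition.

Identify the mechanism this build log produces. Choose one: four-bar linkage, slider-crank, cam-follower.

links: 4 (incl. ground); joints: 3 revolute, 1 prismatic, 0 higher (cam) pair, forming one closed loop
4 links, 3 revolutes + 1 prismatic in one loop → slider-crank

slider-crank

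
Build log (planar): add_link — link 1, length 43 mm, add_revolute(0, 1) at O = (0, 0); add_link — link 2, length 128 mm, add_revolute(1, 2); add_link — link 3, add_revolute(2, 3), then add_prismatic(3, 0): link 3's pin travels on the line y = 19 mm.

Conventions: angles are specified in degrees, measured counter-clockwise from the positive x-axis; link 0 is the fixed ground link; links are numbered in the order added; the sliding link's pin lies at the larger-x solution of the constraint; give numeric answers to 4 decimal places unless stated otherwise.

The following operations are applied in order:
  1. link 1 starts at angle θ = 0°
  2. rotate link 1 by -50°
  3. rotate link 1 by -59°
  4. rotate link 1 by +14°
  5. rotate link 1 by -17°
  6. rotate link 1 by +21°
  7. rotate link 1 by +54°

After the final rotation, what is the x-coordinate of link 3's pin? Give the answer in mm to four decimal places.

geometry: r = 43 mm, L = 128 mm, e = 19 mm; θ starts at 0°
rotate link 1 by -50°: θ ← 0° -50° = -50°
rotate link 1 by -59°: θ ← -50° -59° = -109°
rotate link 1 by +14°: θ ← -109° +14° = -95°
rotate link 1 by -17°: θ ← -95° -17° = -112°
rotate link 1 by +21°: θ ← -112° +21° = -91°
rotate link 1 by +54°: θ ← -91° +54° = -37°
crank pin P = (r cos θ, r sin θ) = (34.341327, -25.878046)
h = r sin θ − e = -25.878046 − 19 = -44.878046
x = r cos θ + √(L² − h²) = 34.341327 + 119.874772 = 154.216099

154.2161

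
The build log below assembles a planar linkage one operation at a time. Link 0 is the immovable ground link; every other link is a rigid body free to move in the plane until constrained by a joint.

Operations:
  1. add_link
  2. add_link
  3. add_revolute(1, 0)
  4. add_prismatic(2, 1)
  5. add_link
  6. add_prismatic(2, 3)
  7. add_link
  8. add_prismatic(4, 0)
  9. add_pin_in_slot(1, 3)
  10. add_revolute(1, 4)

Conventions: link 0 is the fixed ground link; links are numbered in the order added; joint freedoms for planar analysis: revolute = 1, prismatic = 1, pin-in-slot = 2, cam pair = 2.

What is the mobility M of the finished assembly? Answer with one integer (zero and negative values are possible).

L=1 J1=0 J2=0
add link → L=2 J1=0 J2=0
add link → L=3 J1=0 J2=0
R@1,0 dof=1 J1 → L=3 J1=1 J2=0
P@2,1 dof=1 J1 → L=3 J1=2 J2=0
add link → L=4 J1=2 J2=0
P@2,3 dof=1 J1 → L=4 J1=3 J2=0
add link → L=5 J1=3 J2=0
P@4,0 dof=1 J1 → L=5 J1=4 J2=0
PS@1,3 dof=2 J2 → L=5 J1=4 J2=1
R@1,4 dof=1 J1 → L=5 J1=5 J2=1
M=3(L−1)−2J1−J2=3·4−2·5−1=1

M = 1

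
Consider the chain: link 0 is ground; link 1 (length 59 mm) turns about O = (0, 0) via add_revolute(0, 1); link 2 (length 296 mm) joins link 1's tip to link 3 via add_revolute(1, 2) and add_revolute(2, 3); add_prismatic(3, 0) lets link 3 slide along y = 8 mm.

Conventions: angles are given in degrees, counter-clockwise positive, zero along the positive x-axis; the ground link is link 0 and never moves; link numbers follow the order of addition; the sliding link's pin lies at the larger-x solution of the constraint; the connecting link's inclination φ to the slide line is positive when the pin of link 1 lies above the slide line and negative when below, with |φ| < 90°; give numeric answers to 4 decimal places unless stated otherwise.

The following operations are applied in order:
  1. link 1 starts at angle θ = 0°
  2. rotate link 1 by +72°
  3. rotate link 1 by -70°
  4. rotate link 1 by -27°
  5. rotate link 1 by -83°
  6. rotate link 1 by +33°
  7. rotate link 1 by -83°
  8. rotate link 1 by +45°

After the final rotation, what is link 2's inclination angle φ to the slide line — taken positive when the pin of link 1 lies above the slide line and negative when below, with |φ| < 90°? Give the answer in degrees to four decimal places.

geometry: r = 59 mm, L = 296 mm, e = 8 mm; θ starts at 0°
rotate link 1 by +72°: θ ← 0° +72° = 72°
rotate link 1 by -70°: θ ← 72° -70° = 2°
rotate link 1 by -27°: θ ← 2° -27° = -25°
rotate link 1 by -83°: θ ← -25° -83° = -108°
rotate link 1 by +33°: θ ← -108° +33° = -75°
rotate link 1 by -83°: θ ← -75° -83° = -158°
rotate link 1 by +45°: θ ← -158° +45° = -113°
h = r sin θ − e = -54.309786 − 8 = -62.309786
sin φ = h / L = -62.309786 / 296 = -0.21050603
φ = arcsin(-0.21050603) = -12.152009°

-12.1520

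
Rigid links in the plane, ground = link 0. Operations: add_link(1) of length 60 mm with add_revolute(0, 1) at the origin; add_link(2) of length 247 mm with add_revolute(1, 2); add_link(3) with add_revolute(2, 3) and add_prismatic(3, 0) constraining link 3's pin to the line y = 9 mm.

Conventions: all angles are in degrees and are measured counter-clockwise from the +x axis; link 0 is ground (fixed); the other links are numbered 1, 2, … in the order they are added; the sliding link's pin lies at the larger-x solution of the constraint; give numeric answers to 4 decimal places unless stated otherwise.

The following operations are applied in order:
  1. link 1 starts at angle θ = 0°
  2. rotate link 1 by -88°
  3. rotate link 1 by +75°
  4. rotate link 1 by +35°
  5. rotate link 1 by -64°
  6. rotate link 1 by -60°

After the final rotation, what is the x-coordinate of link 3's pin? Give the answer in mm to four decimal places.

geometry: r = 60 mm, L = 247 mm, e = 9 mm; θ starts at 0°
rotate link 1 by -88°: θ ← 0° -88° = -88°
rotate link 1 by +75°: θ ← -88° +75° = -13°
rotate link 1 by +35°: θ ← -13° +35° = 22°
rotate link 1 by -64°: θ ← 22° -64° = -42°
rotate link 1 by -60°: θ ← -42° -60° = -102°
crank pin P = (r cos θ, r sin θ) = (-12.474701, -58.688856)
h = r sin θ − e = -58.688856 − 9 = -67.688856
x = r cos θ + √(L² − h²) = -12.474701 + 237.544141 = 225.069439

225.0694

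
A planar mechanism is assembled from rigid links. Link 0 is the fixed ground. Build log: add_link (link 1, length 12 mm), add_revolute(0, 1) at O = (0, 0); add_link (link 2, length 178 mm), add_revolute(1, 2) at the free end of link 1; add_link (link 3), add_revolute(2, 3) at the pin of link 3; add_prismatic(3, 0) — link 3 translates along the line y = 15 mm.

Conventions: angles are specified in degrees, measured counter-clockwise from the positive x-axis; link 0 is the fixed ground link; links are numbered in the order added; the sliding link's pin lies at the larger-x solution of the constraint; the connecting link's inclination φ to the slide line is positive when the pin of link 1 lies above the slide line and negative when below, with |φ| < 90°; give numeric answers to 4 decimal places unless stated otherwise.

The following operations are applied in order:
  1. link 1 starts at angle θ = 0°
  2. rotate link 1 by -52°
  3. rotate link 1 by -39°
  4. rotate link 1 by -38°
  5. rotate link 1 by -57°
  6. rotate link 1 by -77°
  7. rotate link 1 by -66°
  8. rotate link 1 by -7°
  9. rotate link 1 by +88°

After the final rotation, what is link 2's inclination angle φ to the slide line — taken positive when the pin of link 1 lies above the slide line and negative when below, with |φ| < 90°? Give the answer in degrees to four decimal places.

geometry: r = 12 mm, L = 178 mm, e = 15 mm; θ starts at 0°
rotate link 1 by -52°: θ ← 0° -52° = -52°
rotate link 1 by -39°: θ ← -52° -39° = -91°
rotate link 1 by -38°: θ ← -91° -38° = -129°
rotate link 1 by -57°: θ ← -129° -57° = -186°
rotate link 1 by -77°: θ ← -186° -77° = -263°
rotate link 1 by -66°: θ ← -263° -66° = -329°
rotate link 1 by -7°: θ ← -329° -7° = -336°
rotate link 1 by +88°: θ ← -336° +88° = -248°
h = r sin θ − e = 11.126206 − 15 = -3.873794
sin φ = h / L = -3.873794 / 178 = -0.02176289
φ = arcsin(-0.02176289) = -1.247020°

-1.2470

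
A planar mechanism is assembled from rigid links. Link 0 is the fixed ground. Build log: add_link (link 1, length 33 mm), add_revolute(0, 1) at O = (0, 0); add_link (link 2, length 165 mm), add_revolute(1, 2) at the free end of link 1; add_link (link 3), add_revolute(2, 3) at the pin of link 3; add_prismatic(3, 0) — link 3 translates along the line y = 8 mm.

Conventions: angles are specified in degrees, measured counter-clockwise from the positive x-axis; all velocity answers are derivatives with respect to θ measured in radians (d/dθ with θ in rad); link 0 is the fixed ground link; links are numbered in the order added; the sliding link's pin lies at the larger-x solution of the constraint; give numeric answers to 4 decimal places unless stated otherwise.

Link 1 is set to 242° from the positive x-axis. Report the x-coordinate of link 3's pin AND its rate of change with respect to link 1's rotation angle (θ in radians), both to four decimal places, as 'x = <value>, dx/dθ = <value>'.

geometry: r = 33 mm, L = 165 mm, e = 8 mm
crank pin P = (r cos θ, r sin θ) = (-15.492562, -29.137271)
h = r sin θ − e = -29.137271 − 8 = -37.137271
x = r cos θ + √(L² − h²) = -15.492562 + 160.766362 = 145.273800
dx/dθ = −r sin θ − h·r cos θ/√(L² − h²) (θ in radians; h = -37.137271) = 25.558466

x = 145.2738, dx/dθ = 25.5585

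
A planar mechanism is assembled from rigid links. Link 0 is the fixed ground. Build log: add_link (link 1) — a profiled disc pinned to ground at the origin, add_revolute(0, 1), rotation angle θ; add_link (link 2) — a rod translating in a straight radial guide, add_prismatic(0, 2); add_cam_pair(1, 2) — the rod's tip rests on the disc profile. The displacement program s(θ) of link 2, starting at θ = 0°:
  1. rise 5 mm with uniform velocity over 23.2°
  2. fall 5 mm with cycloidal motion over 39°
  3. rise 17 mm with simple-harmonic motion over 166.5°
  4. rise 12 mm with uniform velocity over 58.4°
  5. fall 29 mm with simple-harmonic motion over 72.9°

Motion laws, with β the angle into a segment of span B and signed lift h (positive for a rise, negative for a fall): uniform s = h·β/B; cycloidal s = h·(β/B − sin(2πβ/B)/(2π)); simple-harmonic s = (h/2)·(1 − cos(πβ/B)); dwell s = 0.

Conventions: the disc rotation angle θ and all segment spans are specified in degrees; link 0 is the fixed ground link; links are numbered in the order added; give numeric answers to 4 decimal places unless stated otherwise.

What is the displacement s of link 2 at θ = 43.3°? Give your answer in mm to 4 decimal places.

seg 1 [0°–23.2°] uniform, h=5: full span → s += 5 → s = 5.0000
seg 2 [23.2°–62.2°] cycloidal, h=-5: θ=43.3° here. β=20.1, B=39. -5·(0.5154 − sin(2π·0.5154)/(2π)) = -2.6537 → s = 2.3463

2.3463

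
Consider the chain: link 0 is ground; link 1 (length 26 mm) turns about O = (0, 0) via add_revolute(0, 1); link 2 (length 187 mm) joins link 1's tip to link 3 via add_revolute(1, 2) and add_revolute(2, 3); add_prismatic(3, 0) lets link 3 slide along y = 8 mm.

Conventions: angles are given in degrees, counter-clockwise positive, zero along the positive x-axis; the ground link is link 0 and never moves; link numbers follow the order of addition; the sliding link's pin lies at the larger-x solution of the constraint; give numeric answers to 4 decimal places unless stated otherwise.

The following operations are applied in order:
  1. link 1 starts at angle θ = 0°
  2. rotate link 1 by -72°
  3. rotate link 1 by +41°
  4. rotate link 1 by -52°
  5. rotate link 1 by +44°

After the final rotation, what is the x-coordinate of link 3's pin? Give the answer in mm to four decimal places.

geometry: r = 26 mm, L = 187 mm, e = 8 mm; θ starts at 0°
rotate link 1 by -72°: θ ← 0° -72° = -72°
rotate link 1 by +41°: θ ← -72° +41° = -31°
rotate link 1 by -52°: θ ← -31° -52° = -83°
rotate link 1 by +44°: θ ← -83° +44° = -39°
crank pin P = (r cos θ, r sin θ) = (20.205795, -16.362330)
h = r sin θ − e = -16.362330 − 8 = -24.362330
x = r cos θ + √(L² − h²) = 20.205795 + 185.406248 = 205.612043

205.6120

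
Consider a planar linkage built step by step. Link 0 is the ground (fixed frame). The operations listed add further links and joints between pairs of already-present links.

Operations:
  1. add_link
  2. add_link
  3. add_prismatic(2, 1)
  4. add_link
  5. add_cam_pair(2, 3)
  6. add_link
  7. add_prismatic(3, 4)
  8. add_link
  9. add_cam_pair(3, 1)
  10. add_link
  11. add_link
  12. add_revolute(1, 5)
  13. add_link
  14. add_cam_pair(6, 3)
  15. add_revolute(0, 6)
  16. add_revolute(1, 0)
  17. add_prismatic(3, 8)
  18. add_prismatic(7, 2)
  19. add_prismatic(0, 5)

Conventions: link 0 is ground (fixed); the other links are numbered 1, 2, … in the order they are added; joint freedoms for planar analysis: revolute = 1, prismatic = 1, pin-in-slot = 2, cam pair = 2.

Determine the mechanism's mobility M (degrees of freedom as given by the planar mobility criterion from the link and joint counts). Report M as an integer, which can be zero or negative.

link 0 = ground. State L|J1|J2 = 1|0|0
+link1  2|0|0
+link2  3|0|0
P(2,1) f=1→J1  3|1|0
+link3  4|1|0
C(2,3) f=2→J2  4|1|1
+link4  5|1|1
P(3,4) f=1→J1  5|2|1
+link5  6|2|1
C(3,1) f=2→J2  6|2|2
+link6  7|2|2
+link7  8|2|2
R(1,5) f=1→J1  8|3|2
+link8  9|3|2
C(6,3) f=2→J2  9|3|3
R(0,6) f=1→J1  9|4|3
R(1,0) f=1→J1  9|5|3
P(3,8) f=1→J1  9|6|3
P(7,2) f=1→J1  9|7|3
P(0,5) f=1→J1  9|8|3
M = 3(9−1)−2·8−3 = 24−16−3 = 5

M = 5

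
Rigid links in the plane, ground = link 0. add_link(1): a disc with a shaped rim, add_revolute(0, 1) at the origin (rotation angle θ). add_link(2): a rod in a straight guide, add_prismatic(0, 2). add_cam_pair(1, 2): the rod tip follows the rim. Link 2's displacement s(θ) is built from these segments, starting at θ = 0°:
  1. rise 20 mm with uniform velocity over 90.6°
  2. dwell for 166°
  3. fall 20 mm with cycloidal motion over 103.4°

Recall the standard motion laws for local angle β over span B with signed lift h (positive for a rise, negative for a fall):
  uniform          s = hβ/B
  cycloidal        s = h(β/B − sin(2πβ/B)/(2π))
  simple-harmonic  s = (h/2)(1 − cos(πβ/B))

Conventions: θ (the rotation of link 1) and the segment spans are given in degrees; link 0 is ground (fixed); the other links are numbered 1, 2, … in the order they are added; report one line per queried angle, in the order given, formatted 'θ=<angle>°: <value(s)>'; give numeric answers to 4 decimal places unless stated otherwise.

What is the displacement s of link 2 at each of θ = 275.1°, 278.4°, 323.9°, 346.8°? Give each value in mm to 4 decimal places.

segment 1 (0° to 90.6°, uniform, h = 20) is passed completely: s = 0.0000 + (20) = 20.0000
segment 2 (90.6° to 256.6°, dwell): s unchanged at 20.0000
θ = 275.1° falls in segment 3 (256.6° to 360°, cycloidal, h = -20): β = 275.1 − 256.6 = 18.5°, B = 103.4°; Δs = -20·(0.1789 − sin(2π·0.1789)/(2π)) = -0.7075; s = 20.0000 − 0.7075 = 19.2925
θ = 278.4° falls in segment 3 (256.6° to 360°, cycloidal, h = -20): β = 278.4 − 256.6 = 21.8°, B = 103.4°; Δs = -20·(0.2108 − sin(2π·0.2108)/(2π)) = -1.1294; s = 20.0000 − 1.1294 = 18.8706
θ = 323.9° falls in segment 3 (256.6° to 360°, cycloidal, h = -20): β = 323.9 − 256.6 = 67.3°, B = 103.4°; Δs = -20·(0.6509 − sin(2π·0.6509)/(2π)) = -15.6028; s = 20.0000 − 15.6028 = 4.3972
θ = 346.8° falls in segment 3 (256.6° to 360°, cycloidal, h = -20): β = 346.8 − 256.6 = 90.2°, B = 103.4°; Δs = -20·(0.8723 − sin(2π·0.8723)/(2π)) = -19.7349; s = 20.0000 − 19.7349 = 0.2651

θ=275.1°: 19.2925
θ=278.4°: 18.8706
θ=323.9°: 4.3972
θ=346.8°: 0.2651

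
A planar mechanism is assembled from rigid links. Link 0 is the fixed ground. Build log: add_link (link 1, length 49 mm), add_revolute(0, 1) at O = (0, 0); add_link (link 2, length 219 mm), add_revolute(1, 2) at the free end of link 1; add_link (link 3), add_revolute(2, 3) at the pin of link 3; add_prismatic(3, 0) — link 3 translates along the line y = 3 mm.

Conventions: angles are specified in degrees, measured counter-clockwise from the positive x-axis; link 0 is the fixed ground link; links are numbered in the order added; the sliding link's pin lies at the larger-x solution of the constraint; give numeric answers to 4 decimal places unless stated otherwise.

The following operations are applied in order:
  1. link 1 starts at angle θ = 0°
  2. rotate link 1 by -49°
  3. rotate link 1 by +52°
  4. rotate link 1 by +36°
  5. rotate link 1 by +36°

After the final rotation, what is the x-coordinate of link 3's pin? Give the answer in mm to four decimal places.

geometry: r = 49 mm, L = 219 mm, e = 3 mm; θ starts at 0°
rotate link 1 by -49°: θ ← 0° -49° = -49°
rotate link 1 by +52°: θ ← -49° +52° = 3°
rotate link 1 by +36°: θ ← 3° +36° = 39°
rotate link 1 by +36°: θ ← 39° +36° = 75°
crank pin P = (r cos θ, r sin θ) = (12.682133, 47.330365)
h = r sin θ − e = 47.330365 − 3 = 44.330365
x = r cos θ + √(L² − h²) = 12.682133 + 214.466358 = 227.148491

227.1485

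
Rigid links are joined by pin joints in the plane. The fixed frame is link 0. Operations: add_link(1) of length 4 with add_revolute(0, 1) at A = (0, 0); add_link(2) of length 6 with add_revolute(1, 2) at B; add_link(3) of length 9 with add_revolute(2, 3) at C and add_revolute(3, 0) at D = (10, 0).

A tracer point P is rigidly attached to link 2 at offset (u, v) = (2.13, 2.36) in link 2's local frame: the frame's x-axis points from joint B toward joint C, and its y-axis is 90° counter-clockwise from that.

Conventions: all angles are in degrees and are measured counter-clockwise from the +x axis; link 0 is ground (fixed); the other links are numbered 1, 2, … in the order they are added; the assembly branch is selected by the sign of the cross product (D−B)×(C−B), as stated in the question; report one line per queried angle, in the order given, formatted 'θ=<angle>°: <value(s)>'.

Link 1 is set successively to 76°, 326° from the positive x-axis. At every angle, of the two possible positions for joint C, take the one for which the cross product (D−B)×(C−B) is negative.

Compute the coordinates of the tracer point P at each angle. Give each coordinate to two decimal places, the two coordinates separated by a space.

A=(0,0), D=(10.00,0)
θ=76°: B = A + 4.00·(cos76°, sin76°) = (0.9677, 3.8812)
θ=76°: |BD| = 9.8309
θ=76°: circle(B,6.00) ∩ circle(D,9.00): a=2.6267, h=5.3945
θ=76°:   candidates: C₊=(5.5108,7.8004) cross=53.032; C₋=(1.2513,-2.1121) cross=-53.032
θ=76°:   branch - wants cross < 0 → take C=(1.2513,-2.1121) (cross=-53.032)
θ=76°: ex = (C−B)/|BC| = (0.0473,-0.9989); ey = (0.9989,0.0473)
θ=76°: P = B + 2.13·ex + 2.36·ey = (3.4257,1.8651)
θ=326°: B = A + 4.00·(cos326°, sin326°) = (3.3162, -2.2368)
θ=326°: |BD| = 7.0482
θ=326°: circle(B,6.00) ∩ circle(D,9.00): a=0.3318, h=5.9908
θ=326°:   candidates: C₊=(1.7296,3.5497) cross=42.224; C₋=(5.5320,-7.8126) cross=-42.224
θ=326°:   branch - wants cross < 0 → take C=(5.5320,-7.8126) (cross=-42.224)
θ=326°: ex = (C−B)/|BC| = (0.3693,-0.9293); ey = (0.9293,0.3693)
θ=326°: P = B + 2.13·ex + 2.36·ey = (6.2959,-3.3446)

θ=76°: 3.43 1.87
θ=326°: 6.30 -3.34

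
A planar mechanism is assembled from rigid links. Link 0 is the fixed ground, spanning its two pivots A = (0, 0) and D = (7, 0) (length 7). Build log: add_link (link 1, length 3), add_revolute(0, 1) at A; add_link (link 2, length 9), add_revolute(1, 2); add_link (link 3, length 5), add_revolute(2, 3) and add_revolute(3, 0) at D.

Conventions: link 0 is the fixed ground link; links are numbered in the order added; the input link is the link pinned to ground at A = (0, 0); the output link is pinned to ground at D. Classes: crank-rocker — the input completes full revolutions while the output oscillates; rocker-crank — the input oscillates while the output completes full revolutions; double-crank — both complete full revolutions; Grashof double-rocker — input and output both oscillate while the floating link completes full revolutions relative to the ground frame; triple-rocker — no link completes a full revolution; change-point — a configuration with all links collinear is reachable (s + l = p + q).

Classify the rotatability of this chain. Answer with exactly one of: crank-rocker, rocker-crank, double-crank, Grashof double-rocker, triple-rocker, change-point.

lengths: ground=7, input=3, coupler=9, output=5
sorted: s=3 (shortest), l=9 (longest), p+q=12
s + l = 12 vs p + q = 12
s + l = p + q → change-point (collinear configuration reachable)

change-point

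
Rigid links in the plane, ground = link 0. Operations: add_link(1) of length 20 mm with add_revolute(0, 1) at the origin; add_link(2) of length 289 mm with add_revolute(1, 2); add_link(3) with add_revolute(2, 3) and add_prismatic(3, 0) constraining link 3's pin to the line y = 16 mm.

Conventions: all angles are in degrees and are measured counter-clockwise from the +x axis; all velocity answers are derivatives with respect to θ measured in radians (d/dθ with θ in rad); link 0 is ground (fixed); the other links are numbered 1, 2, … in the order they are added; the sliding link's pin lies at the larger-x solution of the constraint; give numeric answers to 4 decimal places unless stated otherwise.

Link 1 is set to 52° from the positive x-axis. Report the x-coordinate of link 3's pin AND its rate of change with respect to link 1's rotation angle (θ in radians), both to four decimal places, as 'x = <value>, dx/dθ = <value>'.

geometry: r = 20 mm, L = 289 mm, e = 16 mm
crank pin P = (r cos θ, r sin θ) = (12.313230, 15.760215)
h = r sin θ − e = 15.760215 − 16 = -0.239785
x = r cos θ + √(L² − h²) = 12.313230 + 288.999901 = 301.313130
dx/dθ = −r sin θ − h·r cos θ/√(L² − h²) (θ in radians; h = -0.239785) = -15.749999

x = 301.3131, dx/dθ = -15.7500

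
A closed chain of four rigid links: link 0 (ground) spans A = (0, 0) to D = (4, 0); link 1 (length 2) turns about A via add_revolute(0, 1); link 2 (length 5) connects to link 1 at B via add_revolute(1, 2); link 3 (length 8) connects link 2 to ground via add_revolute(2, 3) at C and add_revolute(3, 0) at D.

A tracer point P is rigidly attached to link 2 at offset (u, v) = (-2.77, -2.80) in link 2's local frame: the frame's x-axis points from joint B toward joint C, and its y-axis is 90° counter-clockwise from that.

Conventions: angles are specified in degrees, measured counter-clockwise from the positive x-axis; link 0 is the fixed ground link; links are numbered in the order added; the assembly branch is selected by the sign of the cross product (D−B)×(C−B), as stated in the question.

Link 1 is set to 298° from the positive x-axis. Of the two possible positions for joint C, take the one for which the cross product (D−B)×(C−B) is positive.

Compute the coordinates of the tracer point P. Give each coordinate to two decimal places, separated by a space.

A=(0,0), D=(4.00,0)
B = A + 2.00·(cos298°, sin298°) = (0.9389, -1.7659)
|BD| = 3.5339
circle(B,5.00) ∩ circle(D,8.00): a=-3.7510, h=3.3060
  candidates: C₊=(-3.9622,-0.7766) cross=11.683; C₋=(-0.6582,-6.5040) cross=-11.683
  branch + wants cross > 0 → take C=(-3.9622,-0.7766) (cross=11.683)
ex = (C−B)/|BC| = (-0.9802,0.1979); ey = (-0.1979,-0.9802)
P = B + -2.77·ex + -2.80·ey = (4.2082,0.4307)

4.21 0.43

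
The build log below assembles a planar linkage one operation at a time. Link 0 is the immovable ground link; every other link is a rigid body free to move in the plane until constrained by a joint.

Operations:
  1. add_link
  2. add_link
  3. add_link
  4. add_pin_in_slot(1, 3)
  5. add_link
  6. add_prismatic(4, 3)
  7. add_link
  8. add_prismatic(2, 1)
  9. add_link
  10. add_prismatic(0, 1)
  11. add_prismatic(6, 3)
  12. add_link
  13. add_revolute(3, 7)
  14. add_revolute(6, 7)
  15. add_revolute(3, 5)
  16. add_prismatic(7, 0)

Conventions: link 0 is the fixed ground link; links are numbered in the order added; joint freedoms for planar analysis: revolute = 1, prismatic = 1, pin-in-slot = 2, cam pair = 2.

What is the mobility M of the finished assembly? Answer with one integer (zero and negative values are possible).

link 0 = ground. State L|J1|J2 = 1|0|0
+link1  2|0|0
+link2  3|0|0
+link3  4|0|0
PS(1,3) f=2→J2  4|0|1
+link4  5|0|1
P(4,3) f=1→J1  5|1|1
+link5  6|1|1
P(2,1) f=1→J1  6|2|1
+link6  7|2|1
P(0,1) f=1→J1  7|3|1
P(6,3) f=1→J1  7|4|1
+link7  8|4|1
R(3,7) f=1→J1  8|5|1
R(6,7) f=1→J1  8|6|1
R(3,5) f=1→J1  8|7|1
P(7,0) f=1→J1  8|8|1
M = 3(8−1)−2·8−1 = 21−16−1 = 4

M = 4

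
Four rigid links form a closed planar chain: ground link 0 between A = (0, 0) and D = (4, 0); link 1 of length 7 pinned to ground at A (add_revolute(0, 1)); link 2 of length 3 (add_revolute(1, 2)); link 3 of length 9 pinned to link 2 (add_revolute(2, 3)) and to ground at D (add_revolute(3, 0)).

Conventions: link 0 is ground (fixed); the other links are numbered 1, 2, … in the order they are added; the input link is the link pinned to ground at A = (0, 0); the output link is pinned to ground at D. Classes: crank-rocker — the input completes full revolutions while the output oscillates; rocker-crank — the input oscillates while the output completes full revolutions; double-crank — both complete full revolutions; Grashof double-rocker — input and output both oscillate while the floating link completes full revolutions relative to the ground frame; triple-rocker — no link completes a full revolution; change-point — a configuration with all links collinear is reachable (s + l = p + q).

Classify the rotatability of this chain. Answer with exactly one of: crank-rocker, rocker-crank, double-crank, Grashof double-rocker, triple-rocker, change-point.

lengths: ground=4, input=7, coupler=3, output=9
sorted: s=3 (shortest), l=9 (longest), p+q=11
s + l = 12 vs p + q = 11
s + l > p + q → non-Grashof → no link fully rotates → triple-rocker

triple-rocker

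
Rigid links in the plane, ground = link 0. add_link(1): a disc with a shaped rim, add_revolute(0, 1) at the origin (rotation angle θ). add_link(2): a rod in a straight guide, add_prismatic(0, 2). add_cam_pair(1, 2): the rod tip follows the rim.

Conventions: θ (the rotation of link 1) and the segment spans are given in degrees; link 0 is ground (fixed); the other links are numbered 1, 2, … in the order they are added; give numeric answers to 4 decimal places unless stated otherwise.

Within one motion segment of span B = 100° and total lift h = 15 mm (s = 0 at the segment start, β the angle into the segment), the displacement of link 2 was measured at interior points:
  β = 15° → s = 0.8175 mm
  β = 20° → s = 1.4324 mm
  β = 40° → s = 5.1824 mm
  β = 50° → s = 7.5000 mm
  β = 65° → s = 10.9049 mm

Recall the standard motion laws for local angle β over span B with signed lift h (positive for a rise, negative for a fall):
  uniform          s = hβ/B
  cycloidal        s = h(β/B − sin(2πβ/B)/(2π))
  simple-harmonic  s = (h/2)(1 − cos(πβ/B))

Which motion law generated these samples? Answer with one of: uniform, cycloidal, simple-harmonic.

candidates at β/B = r: uniform s = h·r (linear in β); cycloidal s = h·(r − sin(2πr)/(2π)); simple-harmonic s = (h/2)(1 − cos(πr))
β=15°: printed 0.8175 | uniform 2.2500, cycloidal 0.3186, simple-harmonic 0.8175
β=20°: printed 1.4324 | uniform 3.0000, cycloidal 0.7295, simple-harmonic 1.4324
β=40°: printed 5.1824 | uniform 6.0000, cycloidal 4.5968, simple-harmonic 5.1824
β=50°: printed 7.5000 | uniform 7.5000, cycloidal 7.5000, simple-harmonic 7.5000
β=65°: printed 10.9049 | uniform 9.7500, cycloidal 11.6814, simple-harmonic 10.9049
only one law matches every sample → simple-harmonic

simple-harmonic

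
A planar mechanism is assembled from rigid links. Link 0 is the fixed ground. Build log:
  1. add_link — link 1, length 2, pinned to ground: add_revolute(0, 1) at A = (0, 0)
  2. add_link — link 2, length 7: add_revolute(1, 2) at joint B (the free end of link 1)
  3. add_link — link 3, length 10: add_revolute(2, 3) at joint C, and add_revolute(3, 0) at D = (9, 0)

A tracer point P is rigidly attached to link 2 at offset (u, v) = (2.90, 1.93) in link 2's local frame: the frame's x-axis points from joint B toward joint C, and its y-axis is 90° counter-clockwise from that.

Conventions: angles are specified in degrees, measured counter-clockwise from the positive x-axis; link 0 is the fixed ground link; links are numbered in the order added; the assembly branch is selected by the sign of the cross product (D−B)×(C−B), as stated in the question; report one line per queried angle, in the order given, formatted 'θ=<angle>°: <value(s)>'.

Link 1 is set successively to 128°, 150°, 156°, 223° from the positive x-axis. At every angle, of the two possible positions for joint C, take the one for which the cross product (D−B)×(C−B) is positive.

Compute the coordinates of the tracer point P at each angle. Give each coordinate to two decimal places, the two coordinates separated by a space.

A=(0,0), D=(9.00,0)
θ=128°: B = A + 2.00·(cos128°, sin128°) = (-1.2313, 1.5760)
θ=128°: |BD| = 10.3520
θ=128°: circle(B,7.00) ∩ circle(D,10.00): a=2.7127, h=6.4530
θ=128°:   candidates: C₊=(2.4322,7.5408) cross=66.801; C₋=(0.4673,-5.2147) cross=-66.801
θ=128°:   branch + wants cross > 0 → take C=(2.4322,7.5408) (cross=66.801)
θ=128°: ex = (C−B)/|BC| = (0.5234,0.8521); ey = (-0.8521,0.5234)
θ=128°: P = B + 2.90·ex + 1.93·ey = (-1.3582,5.0572)
θ=150°: B = A + 2.00·(cos150°, sin150°) = (-1.7321, 1.0000)
θ=150°: |BD| = 10.7785
θ=150°: circle(B,7.00) ∩ circle(D,10.00): a=3.0235, h=6.3134
θ=150°:   candidates: C₊=(1.8641,7.0056) cross=68.049; C₋=(0.6926,-5.5667) cross=-68.049
θ=150°:   branch + wants cross > 0 → take C=(1.8641,7.0056) (cross=68.049)
θ=150°: ex = (C−B)/|BC| = (0.5137,0.8579); ey = (-0.8579,0.5137)
θ=150°: P = B + 2.90·ex + 1.93·ey = (-1.8981,4.4796)
θ=156°: B = A + 2.00·(cos156°, sin156°) = (-1.8271, 0.8135)
θ=156°: |BD| = 10.8576
θ=156°: circle(B,7.00) ∩ circle(D,10.00): a=3.0802, h=6.2859
θ=156°:   candidates: C₊=(1.7154,6.8509) cross=68.250; C₋=(0.7735,-5.6855) cross=-68.250
θ=156°:   branch + wants cross > 0 → take C=(1.7154,6.8509) (cross=68.250)
θ=156°: ex = (C−B)/|BC| = (0.5061,0.8625); ey = (-0.8625,0.5061)
θ=156°: P = B + 2.90·ex + 1.93·ey = (-2.0241,4.2914)
θ=223°: B = A + 2.00·(cos223°, sin223°) = (-1.4627, -1.3640)
θ=223°: |BD| = 10.5512
θ=223°: circle(B,7.00) ∩ circle(D,10.00): a=2.8588, h=6.3896
θ=223°:   candidates: C₊=(0.5461,5.3416) cross=67.418; C₋=(2.1982,-7.3304) cross=-67.418
θ=223°:   branch + wants cross > 0 → take C=(0.5461,5.3416) (cross=67.418)
θ=223°: ex = (C−B)/|BC| = (0.2870,0.9579); ey = (-0.9579,0.2870)
θ=223°: P = B + 2.90·ex + 1.93·ey = (-2.4793,1.9679)

θ=128°: -1.36 5.06
θ=150°: -1.90 4.48
θ=156°: -2.02 4.29
θ=223°: -2.48 1.97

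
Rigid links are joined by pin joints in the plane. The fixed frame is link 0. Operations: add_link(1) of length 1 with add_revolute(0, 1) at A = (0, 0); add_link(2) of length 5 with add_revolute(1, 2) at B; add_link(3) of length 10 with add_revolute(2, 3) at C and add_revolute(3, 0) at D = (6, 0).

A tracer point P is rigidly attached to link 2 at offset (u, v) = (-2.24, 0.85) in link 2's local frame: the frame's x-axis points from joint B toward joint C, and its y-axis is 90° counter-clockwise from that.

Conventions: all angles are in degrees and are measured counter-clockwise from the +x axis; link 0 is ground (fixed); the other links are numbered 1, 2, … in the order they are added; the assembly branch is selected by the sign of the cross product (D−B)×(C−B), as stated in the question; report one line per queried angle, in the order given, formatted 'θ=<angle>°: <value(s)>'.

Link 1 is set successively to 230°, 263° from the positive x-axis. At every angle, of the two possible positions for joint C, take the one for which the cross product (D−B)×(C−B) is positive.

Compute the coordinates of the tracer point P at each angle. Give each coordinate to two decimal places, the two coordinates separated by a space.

A=(0,0), D=(6.00,0)
θ=230°: B = A + 1.00·(cos230°, sin230°) = (-0.6428, -0.7660)
θ=230°: |BD| = 6.6868
θ=230°: circle(B,5.00) ∩ circle(D,10.00): a=-2.2646, h=4.4577
θ=230°:   candidates: C₊=(-3.4032,3.4029) cross=29.808; C₋=(-2.3818,-5.4539) cross=-29.808
θ=230°:   branch + wants cross > 0 → take C=(-3.4032,3.4029) (cross=29.808)
θ=230°: ex = (C−B)/|BC| = (-0.5521,0.8338); ey = (-0.8338,-0.5521)
θ=230°: P = B + -2.24·ex + 0.85·ey = (-0.1148,-3.1030)
θ=263°: B = A + 1.00·(cos263°, sin263°) = (-0.1219, -0.9925)
θ=263°: |BD| = 6.2018
θ=263°: circle(B,5.00) ∩ circle(D,10.00): a=-2.9457, h=4.0401
θ=263°:   candidates: C₊=(-3.6762,2.5241) cross=25.056; C₋=(-2.3830,-5.4520) cross=-25.056
θ=263°:   branch + wants cross > 0 → take C=(-3.6762,2.5241) (cross=25.056)
θ=263°: ex = (C−B)/|BC| = (-0.7109,0.7033); ey = (-0.7033,-0.7109)
θ=263°: P = B + -2.24·ex + 0.85·ey = (0.8726,-3.1722)

θ=230°: -0.11 -3.10
θ=263°: 0.87 -3.17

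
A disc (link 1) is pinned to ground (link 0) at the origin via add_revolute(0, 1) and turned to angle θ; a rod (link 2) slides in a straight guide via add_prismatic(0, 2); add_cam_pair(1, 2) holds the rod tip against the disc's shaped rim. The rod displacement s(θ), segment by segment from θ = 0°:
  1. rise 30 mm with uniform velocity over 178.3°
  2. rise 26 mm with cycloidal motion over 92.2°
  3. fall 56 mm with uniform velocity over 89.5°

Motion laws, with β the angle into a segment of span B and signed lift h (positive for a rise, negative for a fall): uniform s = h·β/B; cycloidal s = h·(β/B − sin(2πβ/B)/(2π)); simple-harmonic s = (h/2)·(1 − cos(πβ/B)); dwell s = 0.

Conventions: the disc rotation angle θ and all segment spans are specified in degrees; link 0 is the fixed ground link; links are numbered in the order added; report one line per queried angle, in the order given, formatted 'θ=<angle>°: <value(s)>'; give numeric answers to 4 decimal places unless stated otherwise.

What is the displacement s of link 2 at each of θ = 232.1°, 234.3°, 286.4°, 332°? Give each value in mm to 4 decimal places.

segment 1 (0° to 178.3°, uniform, h = 30) is passed completely: s = 0.0000 + (30) = 30.0000
θ = 232.1° falls in segment 2 (178.3° to 270.5°, cycloidal, h = 26): β = 232.1 − 178.3 = 53.8°, B = 92.2°; Δs = 26·(0.5835 − sin(2π·0.5835)/(2π)) = 17.2444; s = 30.0000 + 17.2444 = 47.2444
θ = 234.3° falls in segment 2 (178.3° to 270.5°, cycloidal, h = 26): β = 234.3 − 178.3 = 56°, B = 92.2°; Δs = 26·(0.6074 − sin(2π·0.6074)/(2π)) = 18.3765; s = 30.0000 + 18.3765 = 48.3765
segment 2 (178.3° to 270.5°, cycloidal, h = 26) is passed completely: s = 30.0000 + (26) = 56.0000
θ = 286.4° falls in segment 3 (270.5° to 360°, uniform, h = -56): β = 286.4 − 270.5 = 15.9°, B = 89.5°; Δs = -56·15.9/89.5 = -9.9486; s = 56.0000 − 9.9486 = 46.0514
θ = 332° falls in segment 3 (270.5° to 360°, uniform, h = -56): β = 332 − 270.5 = 61.5°, B = 89.5°; Δs = -56·61.5/89.5 = -38.4804; s = 56.0000 − 38.4804 = 17.5196

θ=232.1°: 47.2444
θ=234.3°: 48.3765
θ=286.4°: 46.0514
θ=332°: 17.5196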